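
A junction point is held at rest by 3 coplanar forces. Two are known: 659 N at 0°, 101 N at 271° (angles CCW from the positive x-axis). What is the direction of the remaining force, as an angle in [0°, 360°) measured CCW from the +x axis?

θ ≈ 171°

Sum the known components: ΣF_x = 660.8 N, ΣF_y = -101 N.
For equilibrium the remaining force must supply (−ΣF_x, −ΣF_y) = (-660.8, 101) N.
Magnitude = √((-660.8)² + (101)²) = 668.4 N; direction = atan2(101, -660.8) = 171.3°.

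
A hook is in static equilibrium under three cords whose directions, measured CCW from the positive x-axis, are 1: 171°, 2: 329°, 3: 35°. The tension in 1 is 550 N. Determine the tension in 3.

T_3 ≈ 226 N

Resolve: ΣF_x = 550 cos 171° + T_2 cos 329° + T_3 cos 35° = 0.
        ΣF_y = 550 sin 171° + T_2 sin 329° + T_3 sin 35° = 0.
The known terms sum to (-543.2, 86.04) N, so 0.8572 T_2 + 0.8192 T_3 = 543.2 and -0.5150 T_2 + 0.5736 T_3 = -86.04.
Solving simultaneously: T_2 = 418.2 N, T_3 = 225.5 N.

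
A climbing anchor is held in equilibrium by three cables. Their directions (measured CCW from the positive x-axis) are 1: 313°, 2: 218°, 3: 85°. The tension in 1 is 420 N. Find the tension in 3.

Resolve: ΣF_x = 420 cos 313° + T_2 cos 218° + T_3 cos 85° = 0.
        ΣF_y = 420 sin 313° + T_2 sin 218° + T_3 sin 85° = 0.
The known terms sum to (286.4, -307.2) N, so -0.7880 T_2 + 0.0872 T_3 = -286.4 and -0.6157 T_2 + 0.9962 T_3 = 307.2.
Solving simultaneously: T_2 = 426.8 N, T_3 = 572.1 N.

T_3 ≈ 572 N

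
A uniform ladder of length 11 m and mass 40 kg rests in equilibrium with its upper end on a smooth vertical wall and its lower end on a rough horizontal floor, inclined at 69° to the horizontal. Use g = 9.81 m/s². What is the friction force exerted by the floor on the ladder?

f ≈ 75.3 N

Torques about the foot: N_wall · 11 sin 69° = 40×9.81×5.5 cos 69° → N_wall = 75.314 N.
ΣF_x = 0: f_floor = N_wall = 75.314 N.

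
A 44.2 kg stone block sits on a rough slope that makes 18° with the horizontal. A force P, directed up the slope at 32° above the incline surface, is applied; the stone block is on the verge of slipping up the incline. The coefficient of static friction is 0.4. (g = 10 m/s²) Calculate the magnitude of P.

On the verge of sliding up the incline, friction equals μN and acts down the slope.
Perpendicular: N + P sin 32° = W cos 18° = 420.4 N.
Along incline: P cos 32° = W sin 18° + μN  with W sin 18° = 136.6 N.
Solving the pair for P and N: P = 287.5 N, N = 268 N (and f = μN = 107.2 N).

P ≈ 287 N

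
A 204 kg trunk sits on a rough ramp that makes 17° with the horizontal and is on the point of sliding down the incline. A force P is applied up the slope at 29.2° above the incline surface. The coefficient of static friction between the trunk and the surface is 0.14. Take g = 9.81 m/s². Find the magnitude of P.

P ≈ 394 N

On the verge of sliding down the incline, friction equals μN and acts up the slope.
Perpendicular: N + P sin 29.2° = W cos 17° = 1914 N.
Along incline: P cos 29.2° + μN = W sin 17° with W sin 17° = 585.1 N.
Solving the pair for P and N: P = 394.2 N, N = 1721 N (and f = μN = 241 N).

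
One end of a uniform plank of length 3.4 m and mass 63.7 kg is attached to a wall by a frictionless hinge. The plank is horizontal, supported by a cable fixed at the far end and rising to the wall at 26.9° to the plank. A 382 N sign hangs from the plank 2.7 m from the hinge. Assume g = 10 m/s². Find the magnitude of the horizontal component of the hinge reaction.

Take torques about the hinge: T sin 26.9° · 3.4 = 63.7×10×1.7 + 382×2.7 = 2114.3 N·m.
So T = 2114.3 / (0.4524 × 3.4) = 1374.5 N.
ΣF_x = 0: H_x = T cos 26.9° = 1225.7 N.

H_x ≈ 1230 N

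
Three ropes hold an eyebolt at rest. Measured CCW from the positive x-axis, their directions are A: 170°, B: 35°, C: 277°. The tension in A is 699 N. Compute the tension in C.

Resolve: ΣF_x = 699 cos 170° + T_B cos 35° + T_C cos 277° = 0.
        ΣF_y = 699 sin 170° + T_B sin 35° + T_C sin 277° = 0.
The known terms sum to (-688.4, 121.4) N, so 0.8192 T_B + 0.1219 T_C = 688.4 and 0.5736 T_B − 0.9925 T_C = -121.4.
Solving simultaneously: T_B = 757.1 N, T_C = 559.8 N.

T_C ≈ 560 N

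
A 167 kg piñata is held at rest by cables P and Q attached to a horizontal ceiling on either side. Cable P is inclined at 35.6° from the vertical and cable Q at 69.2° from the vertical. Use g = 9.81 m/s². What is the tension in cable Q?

Angles from the horizontal: cable P is 90° − 35.6° = 54.4°, cable Q is 90° − 69.2° = 20.8°.
Weight W = 167 × 9.81 = 1638 N acts straight down.
Horizontal: T_P cos 54.4° = T_Q cos 20.8°  →  T_P = 1.606 T_Q.
Vertical: T_P sin 54.4° + T_Q sin 20.8° = 1638.
Substituting the horizontal relation into the vertical equation gives 1.661 T_Q = 1638, so T_Q = 986.4 N.

T_Q ≈ 986 N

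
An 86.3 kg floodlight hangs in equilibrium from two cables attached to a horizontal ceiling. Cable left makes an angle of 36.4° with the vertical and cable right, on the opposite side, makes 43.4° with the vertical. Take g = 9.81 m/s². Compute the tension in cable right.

Angles from the horizontal: cable left is 90° − 36.4° = 53.6°, cable right is 90° − 43.4° = 46.6°.
Weight W = 86.3 × 9.81 = 846.6 N acts straight down.
Horizontal: T_left cos 53.6° = T_right cos 46.6°  →  T_left = 1.158 T_right.
Vertical: T_left sin 53.6° + T_right sin 46.6° = 846.6.
Substituting the horizontal relation into the vertical equation gives 1.659 T_right = 846.6, so T_right = 510.5 N.

T_right ≈ 510 N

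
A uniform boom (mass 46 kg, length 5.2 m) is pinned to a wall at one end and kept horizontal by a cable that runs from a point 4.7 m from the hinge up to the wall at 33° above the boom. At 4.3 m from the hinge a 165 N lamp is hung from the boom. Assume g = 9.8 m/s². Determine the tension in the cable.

T ≈ 735 N

Take torques about the hinge: T sin 33° · 4.7 = 46×9.8×2.6 + 165×4.3 = 1881.6 N·m.
So T = 1881.6 / (0.5446 × 4.7) = 735.05 N.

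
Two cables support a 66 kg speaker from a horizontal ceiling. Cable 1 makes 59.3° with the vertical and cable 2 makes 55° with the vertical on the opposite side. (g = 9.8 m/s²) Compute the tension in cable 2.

Angles from the horizontal: cable 1 is 90° − 59.3° = 30.7°, cable 2 is 90° − 55° = 35°.
Weight W = 66 × 9.8 = 646.8 N acts straight down.
Horizontal: T_1 cos 30.7° = T_2 cos 35°  →  T_1 = 0.9527 T_2.
Vertical: T_1 sin 30.7° + T_2 sin 35° = 646.8.
Substituting the horizontal relation into the vertical equation gives 1.06 T_2 = 646.8, so T_2 = 610.2 N.

T_2 ≈ 610 N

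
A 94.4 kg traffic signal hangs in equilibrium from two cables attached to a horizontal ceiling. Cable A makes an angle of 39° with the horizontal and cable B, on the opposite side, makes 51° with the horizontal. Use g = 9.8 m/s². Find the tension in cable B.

T_B ≈ 719 N

Weight W = 94.4 × 9.8 = 925.1 N acts straight down.
Horizontal: T_A cos 39° = T_B cos 51°  →  T_A = 0.8098 T_B.
Vertical: T_A sin 39° + T_B sin 51° = 925.1.
Substituting the horizontal relation into the vertical equation gives 1.287 T_B = 925.1, so T_B = 719 N.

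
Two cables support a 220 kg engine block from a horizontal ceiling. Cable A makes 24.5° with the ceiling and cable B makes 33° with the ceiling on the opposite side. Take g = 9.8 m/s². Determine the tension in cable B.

T_B ≈ 2330 N

Weight W = 220 × 9.8 = 2156 N acts straight down.
Horizontal: T_A cos 24.5° = T_B cos 33°  →  T_A = 0.9217 T_B.
Vertical: T_A sin 24.5° + T_B sin 33° = 2156.
Substituting the horizontal relation into the vertical equation gives 0.9268 T_B = 2156, so T_B = 2326 N.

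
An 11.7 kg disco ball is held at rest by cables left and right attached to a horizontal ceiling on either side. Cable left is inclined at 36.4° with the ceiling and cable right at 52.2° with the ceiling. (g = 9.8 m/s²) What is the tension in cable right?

T_right ≈ 92.3 N

Weight W = 11.7 × 9.8 = 114.7 N acts straight down.
Horizontal: T_left cos 36.4° = T_right cos 52.2°  →  T_left = 0.7615 T_right.
Vertical: T_left sin 36.4° + T_right sin 52.2° = 114.7.
Substituting the horizontal relation into the vertical equation gives 1.242 T_right = 114.7, so T_right = 92.32 N.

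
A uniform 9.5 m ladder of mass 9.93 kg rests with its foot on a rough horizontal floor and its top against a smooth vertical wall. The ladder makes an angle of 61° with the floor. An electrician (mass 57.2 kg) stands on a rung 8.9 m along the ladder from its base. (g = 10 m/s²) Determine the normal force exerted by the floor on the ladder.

N_floor ≈ 671 N

ΣF_y = 0: N_floor = 9.93×10 + 57.2×10 = 671.3 N.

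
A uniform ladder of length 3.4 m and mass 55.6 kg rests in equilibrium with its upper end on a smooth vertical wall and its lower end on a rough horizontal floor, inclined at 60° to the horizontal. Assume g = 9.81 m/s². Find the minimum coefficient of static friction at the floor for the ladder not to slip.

ΣF_y = 0: N_floor = 55.6×9.81 = 545.44 N.
Torques about the foot: N_wall · 3.4 sin 60° = 55.6×9.81×1.7 cos 60° → N_wall = 157.45 N.
ΣF_x = 0: f_floor = N_wall = 157.45 N.
μ_min = f_floor / N_floor = 157.45 / 545.44 = 0.2887.

μ_min ≈ 0.289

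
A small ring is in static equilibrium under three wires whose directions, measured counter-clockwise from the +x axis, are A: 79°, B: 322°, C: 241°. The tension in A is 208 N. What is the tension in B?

T_B ≈ 65.1 N

Resolve: ΣF_x = 208 cos 79° + T_B cos 322° + T_C cos 241° = 0.
        ΣF_y = 208 sin 79° + T_B sin 322° + T_C sin 241° = 0.
The known terms sum to (39.69, 204.2) N, so 0.7880 T_B − 0.4848 T_C = -39.69 and -0.6157 T_B − 0.8746 T_C = -204.2.
Solving simultaneously: T_B = 65.08 N, T_C = 187.6 N.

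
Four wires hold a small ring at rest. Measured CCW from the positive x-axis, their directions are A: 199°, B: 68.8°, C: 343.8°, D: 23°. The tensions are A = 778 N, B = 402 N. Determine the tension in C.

Resolve: ΣF_x = 778 cos 199° + 402 cos 68.8° + T_C cos 343.8° + T_D cos 23° = 0.
        ΣF_y = 778 sin 199° + 402 sin 68.8° + T_C sin 343.8° + T_D sin 23° = 0.
The known terms sum to (-590.2, 121.5) N, so 0.9603 T_C + 0.9205 T_D = 590.2 and -0.2790 T_C + 0.3907 T_D = -121.5.
Solving simultaneously: T_C = 541.9 N, T_D = 75.94 N.

T_C ≈ 542 N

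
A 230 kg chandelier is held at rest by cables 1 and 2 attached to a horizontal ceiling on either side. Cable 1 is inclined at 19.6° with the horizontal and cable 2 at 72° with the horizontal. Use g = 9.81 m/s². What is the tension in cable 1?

T_1 ≈ 698 N

Weight W = 230 × 9.81 = 2256 N acts straight down.
Horizontal: T_1 cos 19.6° = T_2 cos 72°  →  T_2 = 3.049 T_1.
Vertical: T_1 sin 19.6° + T_2 sin 72° = 2256.
Substituting the horizontal relation into the vertical equation gives 3.235 T_1 = 2256, so T_1 = 697.5 N.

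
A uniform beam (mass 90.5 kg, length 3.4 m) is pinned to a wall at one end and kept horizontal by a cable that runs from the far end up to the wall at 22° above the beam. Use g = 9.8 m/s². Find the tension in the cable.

T ≈ 1180 N

Take torques about the hinge: T sin 22° · 3.4 = 90.5×9.8×1.7 = 1507.7 N·m.
So T = 1507.7 / (0.3746 × 3.4) = 1183.8 N.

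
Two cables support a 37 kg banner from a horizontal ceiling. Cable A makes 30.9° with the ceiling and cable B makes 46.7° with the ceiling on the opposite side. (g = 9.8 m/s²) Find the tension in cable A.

T_A ≈ 255 N

Weight W = 37 × 9.8 = 362.6 N acts straight down.
Horizontal: T_A cos 30.9° = T_B cos 46.7°  →  T_B = 1.251 T_A.
Vertical: T_A sin 30.9° + T_B sin 46.7° = 362.6.
Substituting the horizontal relation into the vertical equation gives 1.424 T_A = 362.6, so T_A = 254.6 N.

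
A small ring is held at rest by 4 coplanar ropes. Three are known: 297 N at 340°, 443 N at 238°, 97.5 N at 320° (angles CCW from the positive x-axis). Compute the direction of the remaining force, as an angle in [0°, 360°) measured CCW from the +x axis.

θ ≈ 102°

Sum the known components: ΣF_x = 119 N, ΣF_y = -539.9 N.
For equilibrium the remaining force must supply (−ΣF_x, −ΣF_y) = (-119, 539.9) N.
Magnitude = √((-119)² + (539.9)²) = 552.9 N; direction = atan2(539.9, -119) = 102.4°.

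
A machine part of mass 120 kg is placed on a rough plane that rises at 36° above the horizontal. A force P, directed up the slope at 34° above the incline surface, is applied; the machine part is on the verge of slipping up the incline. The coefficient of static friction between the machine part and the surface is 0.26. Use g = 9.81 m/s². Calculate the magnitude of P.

On the verge of sliding up the incline, friction equals μN and acts down the slope.
Perpendicular: N + P sin 34° = W cos 36° = 952.4 N.
Along incline: P cos 34° = W sin 36° + μN  with W sin 36° = 691.9 N.
Solving the pair for P and N: P = 964.2 N, N = 413.2 N (and f = μN = 107.4 N).

P ≈ 964 N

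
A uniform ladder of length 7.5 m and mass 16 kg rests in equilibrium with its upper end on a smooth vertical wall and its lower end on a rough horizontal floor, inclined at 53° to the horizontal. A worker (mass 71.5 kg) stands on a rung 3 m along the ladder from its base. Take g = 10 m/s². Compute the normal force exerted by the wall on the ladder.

Torques about the foot: N_wall · 7.5 sin 53° = 16×10×3.75 cos 53° + 71.5×10×3 cos 53° → N_wall = 275.8 N.

N_wall ≈ 276 N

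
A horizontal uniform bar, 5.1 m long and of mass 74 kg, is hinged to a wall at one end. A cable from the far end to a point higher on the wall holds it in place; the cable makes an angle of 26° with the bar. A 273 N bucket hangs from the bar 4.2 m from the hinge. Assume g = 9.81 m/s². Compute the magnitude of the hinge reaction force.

Take torques about the hinge: T sin 26° · 5.1 = 74×9.81×2.55 + 273×4.2 = 2997.7 N·m.
So T = 2997.7 / (0.4384 × 5.1) = 1340.9 N.
ΣF_x = 0: H_x = T cos 26° = 1205.2 N.
ΣF_y = 0: H_y = (74×9.81 + 273) − T sin 26° = 998.94 − 587.79 = 411.15 N.
|H| = √(H_x² + H_y²) = √((1205.2)² + (411.15)²) = 1273.4 N.

|H| ≈ 1270 N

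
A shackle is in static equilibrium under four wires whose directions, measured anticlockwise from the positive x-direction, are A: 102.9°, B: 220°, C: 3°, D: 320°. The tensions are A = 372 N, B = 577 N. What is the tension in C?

T_C ≈ 504 N

Resolve: ΣF_x = 372 cos 102.9° + 577 cos 220° + T_C cos 3° + T_D cos 320° = 0.
        ΣF_y = 372 sin 102.9° + 577 sin 220° + T_C sin 3° + T_D sin 320° = 0.
The known terms sum to (-525.1, -8.277) N, so 0.9986 T_C + 0.7660 T_D = 525.1 and 0.0523 T_C − 0.6428 T_D = 8.277.
Solving simultaneously: T_C = 504.2 N, T_D = 28.17 N.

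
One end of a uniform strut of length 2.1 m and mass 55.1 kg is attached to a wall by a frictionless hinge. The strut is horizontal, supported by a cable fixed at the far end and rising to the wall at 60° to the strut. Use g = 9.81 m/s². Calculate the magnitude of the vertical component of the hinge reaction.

Take torques about the hinge: T sin 60° · 2.1 = 55.1×9.81×1.05 = 567.56 N·m.
So T = 567.56 / (0.8660 × 2.1) = 312.08 N.
ΣF_y = 0: H_y = (55.1×9.81) − T sin 60° = 540.53 − 270.27 = 270.27 N.

|H_y| ≈ 270 N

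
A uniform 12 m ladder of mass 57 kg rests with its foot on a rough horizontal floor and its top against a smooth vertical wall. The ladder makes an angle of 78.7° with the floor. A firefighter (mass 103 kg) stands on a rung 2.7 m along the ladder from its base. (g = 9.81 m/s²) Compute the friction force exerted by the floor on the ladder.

Torques about the foot: N_wall · 12 sin 78.7° = 57×9.81×6 cos 78.7° + 103×9.81×2.7 cos 78.7° → N_wall = 101.29 N.
ΣF_x = 0: f_floor = N_wall = 101.29 N.

f ≈ 101 N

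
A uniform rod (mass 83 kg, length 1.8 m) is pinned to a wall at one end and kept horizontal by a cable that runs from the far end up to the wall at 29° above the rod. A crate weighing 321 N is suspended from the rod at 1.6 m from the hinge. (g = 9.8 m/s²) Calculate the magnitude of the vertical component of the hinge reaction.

Take torques about the hinge: T sin 29° · 1.8 = 83×9.8×0.9 + 321×1.6 = 1245.7 N·m.
So T = 1245.7 / (0.4848 × 1.8) = 1427.4 N.
ΣF_y = 0: H_y = (83×9.8 + 321) − T sin 29° = 1134.4 − 692.03 = 442.37 N.

|H_y| ≈ 442 N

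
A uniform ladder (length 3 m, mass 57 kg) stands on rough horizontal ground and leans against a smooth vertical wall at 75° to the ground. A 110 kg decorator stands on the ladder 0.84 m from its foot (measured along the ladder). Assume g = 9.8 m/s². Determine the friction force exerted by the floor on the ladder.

Torques about the foot: N_wall · 3 sin 75° = 57×9.8×1.5 cos 75° + 110×9.8×0.84 cos 75° → N_wall = 155.72 N.
ΣF_x = 0: f_floor = N_wall = 155.72 N.

f ≈ 156 N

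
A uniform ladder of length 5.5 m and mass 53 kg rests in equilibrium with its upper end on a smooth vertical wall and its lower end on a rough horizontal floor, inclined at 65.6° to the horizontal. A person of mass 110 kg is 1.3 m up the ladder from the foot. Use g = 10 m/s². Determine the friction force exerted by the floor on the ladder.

f ≈ 238 N

Torques about the foot: N_wall · 5.5 sin 65.6° = 53×10×2.75 cos 65.6° + 110×10×1.3 cos 65.6° → N_wall = 238.15 N.
ΣF_x = 0: f_floor = N_wall = 238.15 N.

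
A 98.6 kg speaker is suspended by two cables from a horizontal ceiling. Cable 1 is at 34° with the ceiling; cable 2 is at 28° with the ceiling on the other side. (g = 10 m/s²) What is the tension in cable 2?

T_2 ≈ 926 N

Weight W = 98.6 × 10 = 986 N acts straight down.
Horizontal: T_1 cos 34° = T_2 cos 28°  →  T_1 = 1.065 T_2.
Vertical: T_1 sin 34° + T_2 sin 28° = 986.
Substituting the horizontal relation into the vertical equation gives 1.065 T_2 = 986, so T_2 = 925.8 N.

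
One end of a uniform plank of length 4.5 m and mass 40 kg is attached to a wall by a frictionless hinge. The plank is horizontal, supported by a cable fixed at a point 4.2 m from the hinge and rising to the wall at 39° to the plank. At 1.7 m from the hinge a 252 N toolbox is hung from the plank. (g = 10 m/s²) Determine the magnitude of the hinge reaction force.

Take torques about the hinge: T sin 39° · 4.2 = 40×10×2.25 + 252×1.7 = 1328.4 N·m.
So T = 1328.4 / (0.6293 × 4.2) = 502.58 N.
ΣF_x = 0: H_x = T cos 39° = 390.58 N.
ΣF_y = 0: H_y = (40×10 + 252) − T sin 39° = 652 − 316.29 = 335.71 N.
|H| = √(H_x² + H_y²) = √((390.58)² + (335.71)²) = 515.03 N.

|H| ≈ 515 N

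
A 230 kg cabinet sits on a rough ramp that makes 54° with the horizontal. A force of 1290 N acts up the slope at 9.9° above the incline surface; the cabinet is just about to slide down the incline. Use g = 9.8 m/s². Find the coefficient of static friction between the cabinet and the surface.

μ ≈ 0.501

On the verge of sliding down the incline, friction is at its maximum μN and acts up the slope.
Perpendicular to incline: N = W cos 54° − P sin 9.9° = 1325 − 221.8 = 1103 N.
Along incline: P cos 9.9° + μN = W sin 54° → μ = (W sin 54° − P cos 9.9°) / N = 0.5011.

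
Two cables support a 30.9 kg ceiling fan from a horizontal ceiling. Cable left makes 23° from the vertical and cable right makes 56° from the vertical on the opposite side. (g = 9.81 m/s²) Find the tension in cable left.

T_left ≈ 256 N

Angles from the horizontal: cable left is 90° − 23° = 67°, cable right is 90° − 56° = 34°.
Weight W = 30.9 × 9.81 = 303.1 N acts straight down.
Horizontal: T_left cos 67° = T_right cos 34°  →  T_right = 0.4713 T_left.
Vertical: T_left sin 67° + T_right sin 34° = 303.1.
Substituting the horizontal relation into the vertical equation gives 1.184 T_left = 303.1, so T_left = 256 N.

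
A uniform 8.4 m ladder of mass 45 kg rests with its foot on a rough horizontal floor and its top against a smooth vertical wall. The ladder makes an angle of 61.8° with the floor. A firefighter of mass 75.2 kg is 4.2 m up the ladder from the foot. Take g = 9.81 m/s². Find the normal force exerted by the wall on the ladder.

Torques about the foot: N_wall · 8.4 sin 61.8° = 45×9.81×4.2 cos 61.8° + 75.2×9.81×4.2 cos 61.8° → N_wall = 316.13 N.

N_wall ≈ 316 N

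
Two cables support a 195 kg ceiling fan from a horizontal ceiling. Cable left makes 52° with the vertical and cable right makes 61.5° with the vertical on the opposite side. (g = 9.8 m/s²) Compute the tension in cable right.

Angles from the horizontal: cable left is 90° − 52° = 38°, cable right is 90° − 61.5° = 28.5°.
Weight W = 195 × 9.8 = 1911 N acts straight down.
Horizontal: T_left cos 38° = T_right cos 28.5°  →  T_left = 1.115 T_right.
Vertical: T_left sin 38° + T_right sin 28.5° = 1911.
Substituting the horizontal relation into the vertical equation gives 1.164 T_right = 1911, so T_right = 1642 N.

T_right ≈ 1640 N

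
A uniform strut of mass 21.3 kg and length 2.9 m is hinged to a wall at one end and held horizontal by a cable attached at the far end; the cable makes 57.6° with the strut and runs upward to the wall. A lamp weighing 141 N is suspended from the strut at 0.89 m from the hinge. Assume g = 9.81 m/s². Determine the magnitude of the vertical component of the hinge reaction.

|H_y| ≈ 202 N

Take torques about the hinge: T sin 57.6° · 2.9 = 21.3×9.81×1.45 + 141×0.89 = 428.47 N·m.
So T = 428.47 / (0.8443 × 2.9) = 174.99 N.
ΣF_y = 0: H_y = (21.3×9.81 + 141) − T sin 57.6° = 349.95 − 147.75 = 202.2 N.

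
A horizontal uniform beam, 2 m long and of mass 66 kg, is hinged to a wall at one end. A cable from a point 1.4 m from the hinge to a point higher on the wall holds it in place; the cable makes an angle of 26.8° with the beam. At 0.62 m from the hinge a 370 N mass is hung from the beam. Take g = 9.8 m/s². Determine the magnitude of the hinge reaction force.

Take torques about the hinge: T sin 26.8° · 1.4 = 66×9.8×1 + 370×0.62 = 876.2 N·m.
So T = 876.2 / (0.4509 × 1.4) = 1388.1 N.
ΣF_x = 0: H_x = T cos 26.8° = 1239 N.
ΣF_y = 0: H_y = (66×9.8 + 370) − T sin 26.8° = 1016.8 − 625.86 = 390.94 N.
|H| = √(H_x² + H_y²) = √((1239)² + (390.94)²) = 1299.2 N.

|H| ≈ 1300 N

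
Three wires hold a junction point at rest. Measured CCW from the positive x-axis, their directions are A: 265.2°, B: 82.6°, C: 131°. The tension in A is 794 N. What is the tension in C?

Resolve: ΣF_x = 794 cos 265.2° + T_B cos 82.6° + T_C cos 131° = 0.
        ΣF_y = 794 sin 265.2° + T_B sin 82.6° + T_C sin 131° = 0.
The known terms sum to (-66.44, -791.2) N, so 0.1288 T_B − 0.6561 T_C = 66.44 and 0.9917 T_B + 0.7547 T_C = 791.2.
Solving simultaneously: T_B = 761.2 N, T_C = 48.17 N.

T_C ≈ 48.2 N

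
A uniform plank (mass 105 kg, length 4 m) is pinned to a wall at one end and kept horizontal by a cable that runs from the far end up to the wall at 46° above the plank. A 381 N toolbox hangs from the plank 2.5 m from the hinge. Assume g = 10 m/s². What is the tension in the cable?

Take torques about the hinge: T sin 46° · 4 = 105×10×2 + 381×2.5 = 3052.5 N·m.
So T = 3052.5 / (0.7193 × 4) = 1060.9 N.

T ≈ 1060 N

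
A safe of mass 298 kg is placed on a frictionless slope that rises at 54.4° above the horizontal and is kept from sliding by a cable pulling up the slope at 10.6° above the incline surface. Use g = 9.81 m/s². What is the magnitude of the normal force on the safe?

Take axes along and perpendicular to the incline. Weight components: W sin 54.4° = 2377 N down-slope, W cos 54.4° = 1702 N into the surface.
Along incline: T cos 10.6° = W sin 54.4° → T = 2418 N.
Perpendicular: N = W cos 54.4° − T sin 10.6° = 1257 N.

N ≈ 1260 N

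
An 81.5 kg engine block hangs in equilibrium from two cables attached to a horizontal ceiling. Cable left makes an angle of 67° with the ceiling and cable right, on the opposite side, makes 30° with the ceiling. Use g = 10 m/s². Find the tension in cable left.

Weight W = 81.5 × 10 = 815 N acts straight down.
Horizontal: T_left cos 67° = T_right cos 30°  →  T_right = 0.4512 T_left.
Vertical: T_left sin 67° + T_right sin 30° = 815.
Substituting the horizontal relation into the vertical equation gives 1.146 T_left = 815, so T_left = 711.1 N.

T_left ≈ 711 N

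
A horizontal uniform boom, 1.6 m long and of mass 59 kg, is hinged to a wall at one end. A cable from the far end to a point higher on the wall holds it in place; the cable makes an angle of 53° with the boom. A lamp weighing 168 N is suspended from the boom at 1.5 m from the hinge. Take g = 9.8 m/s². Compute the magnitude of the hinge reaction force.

|H| ≈ 451 N

Take torques about the hinge: T sin 53° · 1.6 = 59×9.8×0.8 + 168×1.5 = 714.56 N·m.
So T = 714.56 / (0.7986 × 1.6) = 559.2 N.
ΣF_x = 0: H_x = T cos 53° = 336.54 N.
ΣF_y = 0: H_y = (59×9.8 + 168) − T sin 53° = 746.2 − 446.6 = 299.6 N.
|H| = √(H_x² + H_y²) = √((336.54)² + (299.6)²) = 450.57 N.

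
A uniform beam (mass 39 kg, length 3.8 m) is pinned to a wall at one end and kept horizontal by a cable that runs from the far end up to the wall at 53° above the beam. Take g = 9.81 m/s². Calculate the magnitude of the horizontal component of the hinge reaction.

H_x ≈ 144 N

Take torques about the hinge: T sin 53° · 3.8 = 39×9.81×1.9 = 726.92 N·m.
So T = 726.92 / (0.7986 × 3.8) = 239.53 N.
ΣF_x = 0: H_x = T cos 53° = 144.15 N.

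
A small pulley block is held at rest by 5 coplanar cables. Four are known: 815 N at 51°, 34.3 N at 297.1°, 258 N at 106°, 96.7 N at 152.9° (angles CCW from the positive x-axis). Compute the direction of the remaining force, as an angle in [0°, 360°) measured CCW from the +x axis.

Sum the known components: ΣF_x = 371.3 N, ΣF_y = 894.9 N.
For equilibrium the remaining force must supply (−ΣF_x, −ΣF_y) = (-371.3, -894.9) N.
Magnitude = √((-371.3)² + (-894.9)²) = 968.9 N; direction = atan2(-894.9, -371.3) = 247.5°.

θ ≈ 247°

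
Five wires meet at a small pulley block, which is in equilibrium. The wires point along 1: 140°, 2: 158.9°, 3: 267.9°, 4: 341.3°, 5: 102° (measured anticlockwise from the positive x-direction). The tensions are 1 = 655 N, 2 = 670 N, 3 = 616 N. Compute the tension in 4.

T_4 ≈ 1300 N

Resolve: ΣF_x = 655 cos 140° + 670 cos 158.9° + 616 cos 267.9° + T_4 cos 341.3° + T_5 cos 102° = 0.
        ΣF_y = 655 sin 140° + 670 sin 158.9° + 616 sin 267.9° + T_4 sin 341.3° + T_5 sin 102° = 0.
The known terms sum to (-1149, 46.64) N, so 0.9472 T_4 − 0.2079 T_5 = 1149 and -0.3206 T_4 + 0.9781 T_5 = -46.64.
Solving simultaneously: T_4 = 1296 N, T_5 = 377.2 N.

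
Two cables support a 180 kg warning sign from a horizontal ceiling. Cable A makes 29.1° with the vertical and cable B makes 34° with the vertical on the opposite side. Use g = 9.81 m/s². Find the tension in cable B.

T_B ≈ 963 N

Angles from the horizontal: cable A is 90° − 29.1° = 60.9°, cable B is 90° − 34° = 56°.
Weight W = 180 × 9.81 = 1766 N acts straight down.
Horizontal: T_A cos 60.9° = T_B cos 56°  →  T_A = 1.15 T_B.
Vertical: T_A sin 60.9° + T_B sin 56° = 1766.
Substituting the horizontal relation into the vertical equation gives 1.834 T_B = 1766, so T_B = 963 N.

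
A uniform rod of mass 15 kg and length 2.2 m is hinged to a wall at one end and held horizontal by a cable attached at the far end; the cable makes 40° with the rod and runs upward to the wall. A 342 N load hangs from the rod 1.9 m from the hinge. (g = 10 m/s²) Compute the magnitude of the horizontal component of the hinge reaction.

H_x ≈ 441 N

Take torques about the hinge: T sin 40° · 2.2 = 15×10×1.1 + 342×1.9 = 814.8 N·m.
So T = 814.8 / (0.6428 × 2.2) = 576.18 N.
ΣF_x = 0: H_x = T cos 40° = 441.38 N.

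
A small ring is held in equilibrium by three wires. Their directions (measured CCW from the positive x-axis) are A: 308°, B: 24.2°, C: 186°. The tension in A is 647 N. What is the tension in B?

T_B ≈ 1760 N

Resolve: ΣF_x = 647 cos 308° + T_B cos 24.2° + T_C cos 186° = 0.
        ΣF_y = 647 sin 308° + T_B sin 24.2° + T_C sin 186° = 0.
The known terms sum to (398.3, -509.8) N, so 0.9121 T_B − 0.9945 T_C = -398.3 and 0.4099 T_B − 0.1045 T_C = 509.8.
Solving simultaneously: T_B = 1757 N, T_C = 2012 N.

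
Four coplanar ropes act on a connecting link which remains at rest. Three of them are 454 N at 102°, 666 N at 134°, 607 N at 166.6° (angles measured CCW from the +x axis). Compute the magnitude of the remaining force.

F ≈ 1560 N

Sum the known components: ΣF_x = -1148 N, ΣF_y = 1064 N.
For equilibrium the remaining force must supply (−ΣF_x, −ΣF_y) = (1148, -1064) N.
Magnitude = √((1148)² + (-1064)²) = 1565 N; direction = atan2(-1064, 1148) = 317.2°.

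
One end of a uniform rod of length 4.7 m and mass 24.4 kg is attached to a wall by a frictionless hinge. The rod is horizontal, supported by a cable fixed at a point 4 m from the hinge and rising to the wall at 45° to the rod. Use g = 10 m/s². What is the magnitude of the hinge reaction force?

|H| ≈ 175 N

Take torques about the hinge: T sin 45° · 4 = 24.4×10×2.35 = 573.4 N·m.
So T = 573.4 / (0.7071 × 4) = 202.73 N.
ΣF_x = 0: H_x = T cos 45° = 143.35 N.
ΣF_y = 0: H_y = (24.4×10) − T sin 45° = 244 − 143.35 = 100.65 N.
|H| = √(H_x² + H_y²) = √((143.35)² + (100.65)²) = 175.16 N.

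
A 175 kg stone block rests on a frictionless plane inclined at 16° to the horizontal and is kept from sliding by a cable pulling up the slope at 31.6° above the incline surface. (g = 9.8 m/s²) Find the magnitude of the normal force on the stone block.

Take axes along and perpendicular to the incline. Weight components: W sin 16° = 472.7 N down-slope, W cos 16° = 1649 N into the surface.
Along incline: T cos 31.6° = W sin 16° → T = 555 N.
Perpendicular: N = W cos 16° − T sin 31.6° = 1358 N.

N ≈ 1360 N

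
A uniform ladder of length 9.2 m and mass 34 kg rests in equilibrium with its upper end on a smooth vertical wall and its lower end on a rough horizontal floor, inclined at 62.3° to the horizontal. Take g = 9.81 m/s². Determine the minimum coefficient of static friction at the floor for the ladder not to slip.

μ_min ≈ 0.263

ΣF_y = 0: N_floor = 34×9.81 = 333.54 N.
Torques about the foot: N_wall · 9.2 sin 62.3° = 34×9.81×4.6 cos 62.3° → N_wall = 87.556 N.
ΣF_x = 0: f_floor = N_wall = 87.556 N.
μ_min = f_floor / N_floor = 87.556 / 333.54 = 0.2625.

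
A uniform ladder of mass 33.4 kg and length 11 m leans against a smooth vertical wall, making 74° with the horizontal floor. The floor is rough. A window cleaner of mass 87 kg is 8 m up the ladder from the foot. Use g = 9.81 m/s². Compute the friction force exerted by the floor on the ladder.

f ≈ 225 N

Torques about the foot: N_wall · 11 sin 74° = 33.4×9.81×5.5 cos 74° + 87×9.81×8 cos 74° → N_wall = 224.96 N.
ΣF_x = 0: f_floor = N_wall = 224.96 N.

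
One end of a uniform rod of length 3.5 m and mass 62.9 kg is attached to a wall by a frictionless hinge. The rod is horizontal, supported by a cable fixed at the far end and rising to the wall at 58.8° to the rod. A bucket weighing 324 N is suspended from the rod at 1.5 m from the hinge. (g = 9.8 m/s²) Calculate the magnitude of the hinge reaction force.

|H| ≈ 563 N

Take torques about the hinge: T sin 58.8° · 3.5 = 62.9×9.8×1.75 + 324×1.5 = 1564.7 N·m.
So T = 1564.7 / (0.8554 × 3.5) = 522.66 N.
ΣF_x = 0: H_x = T cos 58.8° = 270.75 N.
ΣF_y = 0: H_y = (62.9×9.8 + 324) − T sin 58.8° = 940.42 − 447.07 = 493.35 N.
|H| = √(H_x² + H_y²) = √((270.75)² + (493.35)²) = 562.77 N.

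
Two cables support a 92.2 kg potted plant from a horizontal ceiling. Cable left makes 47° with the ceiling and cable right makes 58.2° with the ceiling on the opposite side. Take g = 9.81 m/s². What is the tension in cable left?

Weight W = 92.2 × 9.81 = 904.5 N acts straight down.
Horizontal: T_left cos 47° = T_right cos 58.2°  →  T_right = 1.294 T_left.
Vertical: T_left sin 47° + T_right sin 58.2° = 904.5.
Substituting the horizontal relation into the vertical equation gives 1.831 T_left = 904.5, so T_left = 493.9 N.

T_left ≈ 494 N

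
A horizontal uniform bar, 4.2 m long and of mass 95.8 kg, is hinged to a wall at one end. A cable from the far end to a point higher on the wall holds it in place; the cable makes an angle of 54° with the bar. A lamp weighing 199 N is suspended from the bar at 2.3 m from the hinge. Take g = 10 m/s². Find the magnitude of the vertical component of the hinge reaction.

|H_y| ≈ 569 N

Take torques about the hinge: T sin 54° · 4.2 = 95.8×10×2.1 + 199×2.3 = 2469.5 N·m.
So T = 2469.5 / (0.8090 × 4.2) = 726.78 N.
ΣF_y = 0: H_y = (95.8×10 + 199) − T sin 54° = 1157 − 587.98 = 569.02 N.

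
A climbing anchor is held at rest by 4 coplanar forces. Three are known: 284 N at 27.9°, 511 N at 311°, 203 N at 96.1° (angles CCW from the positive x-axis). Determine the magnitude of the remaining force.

F ≈ 567 N

Sum the known components: ΣF_x = 564.7 N, ΣF_y = -50.91 N.
For equilibrium the remaining force must supply (−ΣF_x, −ΣF_y) = (-564.7, 50.91) N.
Magnitude = √((-564.7)² + (50.91)²) = 567 N; direction = atan2(50.91, -564.7) = 174.8°.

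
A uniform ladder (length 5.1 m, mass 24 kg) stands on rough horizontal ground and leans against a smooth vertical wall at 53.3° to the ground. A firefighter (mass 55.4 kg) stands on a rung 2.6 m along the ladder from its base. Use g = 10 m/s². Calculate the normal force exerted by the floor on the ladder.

ΣF_y = 0: N_floor = 24×10 + 55.4×10 = 794 N.

N_floor ≈ 794 N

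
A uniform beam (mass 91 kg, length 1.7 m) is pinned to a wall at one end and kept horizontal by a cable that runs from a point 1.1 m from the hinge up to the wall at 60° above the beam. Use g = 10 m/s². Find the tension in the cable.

T ≈ 812 N

Take torques about the hinge: T sin 60° · 1.1 = 91×10×0.85 = 773.5 N·m.
So T = 773.5 / (0.8660 × 1.1) = 811.96 N.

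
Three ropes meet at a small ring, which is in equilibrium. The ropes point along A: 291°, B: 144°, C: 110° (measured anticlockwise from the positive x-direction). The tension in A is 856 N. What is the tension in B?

T_B ≈ 26.7 N

Resolve: ΣF_x = 856 cos 291° + T_B cos 144° + T_C cos 110° = 0.
        ΣF_y = 856 sin 291° + T_B sin 144° + T_C sin 110° = 0.
The known terms sum to (306.8, -799.1) N, so -0.8090 T_B − 0.3420 T_C = -306.8 and 0.5878 T_B + 0.9397 T_C = 799.1.
Solving simultaneously: T_B = 26.72 N, T_C = 833.7 N.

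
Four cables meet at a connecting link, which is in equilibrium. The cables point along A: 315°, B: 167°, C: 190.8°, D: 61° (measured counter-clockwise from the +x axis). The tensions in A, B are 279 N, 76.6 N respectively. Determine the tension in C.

T_C ≈ 253 N

Resolve: ΣF_x = 279 cos 315° + 76.6 cos 167° + T_C cos 190.8° + T_D cos 61° = 0.
        ΣF_y = 279 sin 315° + 76.6 sin 167° + T_C sin 190.8° + T_D sin 61° = 0.
The known terms sum to (122.6, -180.1) N, so -0.9823 T_C + 0.4848 T_D = -122.6 and -0.1874 T_C + 0.8746 T_D = 180.1.
Solving simultaneously: T_C = 253.2 N, T_D = 260.1 N.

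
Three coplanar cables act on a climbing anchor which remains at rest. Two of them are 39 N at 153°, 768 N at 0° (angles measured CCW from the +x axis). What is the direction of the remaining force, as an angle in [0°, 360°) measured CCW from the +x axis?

Sum the known components: ΣF_x = 733.3 N, ΣF_y = 17.71 N.
For equilibrium the remaining force must supply (−ΣF_x, −ΣF_y) = (-733.3, -17.71) N.
Magnitude = √((-733.3)² + (-17.71)²) = 733.5 N; direction = atan2(-17.71, -733.3) = 181.4°.

θ ≈ 181°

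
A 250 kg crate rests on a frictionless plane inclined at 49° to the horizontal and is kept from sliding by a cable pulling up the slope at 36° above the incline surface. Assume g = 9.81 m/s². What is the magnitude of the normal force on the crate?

Take axes along and perpendicular to the incline. Weight components: W sin 49° = 1851 N down-slope, W cos 49° = 1609 N into the surface.
Along incline: T cos 36° = W sin 49° → T = 2288 N.
Perpendicular: N = W cos 49° − T sin 36° = 264.2 N.

N ≈ 264 N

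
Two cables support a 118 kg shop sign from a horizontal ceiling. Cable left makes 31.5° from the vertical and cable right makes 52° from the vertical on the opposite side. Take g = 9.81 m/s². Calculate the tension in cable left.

Angles from the horizontal: cable left is 90° − 31.5° = 58.5°, cable right is 90° − 52° = 38°.
Weight W = 118 × 9.81 = 1158 N acts straight down.
Horizontal: T_left cos 58.5° = T_right cos 38°  →  T_right = 0.6631 T_left.
Vertical: T_left sin 58.5° + T_right sin 38° = 1158.
Substituting the horizontal relation into the vertical equation gives 1.261 T_left = 1158, so T_left = 918.1 N.

T_left ≈ 918 N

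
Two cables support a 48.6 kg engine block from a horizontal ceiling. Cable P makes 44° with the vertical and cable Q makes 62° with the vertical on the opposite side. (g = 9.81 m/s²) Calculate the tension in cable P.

Angles from the horizontal: cable P is 90° − 44° = 46°, cable Q is 90° − 62° = 28°.
Weight W = 48.6 × 9.81 = 476.8 N acts straight down.
Horizontal: T_P cos 46° = T_Q cos 28°  →  T_Q = 0.7867 T_P.
Vertical: T_P sin 46° + T_Q sin 28° = 476.8.
Substituting the horizontal relation into the vertical equation gives 1.089 T_P = 476.8, so T_P = 437.9 N.

T_P ≈ 438 N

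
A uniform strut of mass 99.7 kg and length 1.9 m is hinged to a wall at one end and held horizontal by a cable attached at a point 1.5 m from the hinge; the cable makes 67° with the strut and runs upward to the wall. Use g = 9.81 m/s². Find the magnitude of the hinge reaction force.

Take torques about the hinge: T sin 67° · 1.5 = 99.7×9.81×0.95 = 929.15 N·m.
So T = 929.15 / (0.9205 × 1.5) = 672.93 N.
ΣF_x = 0: H_x = T cos 67° = 262.94 N.
ΣF_y = 0: H_y = (99.7×9.81) − T sin 67° = 978.06 − 619.44 = 358.62 N.
|H| = √(H_x² + H_y²) = √((262.94)² + (358.62)²) = 444.68 N.

|H| ≈ 445 N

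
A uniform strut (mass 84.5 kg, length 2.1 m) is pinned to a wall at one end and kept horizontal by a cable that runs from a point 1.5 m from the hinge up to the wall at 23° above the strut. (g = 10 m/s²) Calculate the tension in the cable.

Take torques about the hinge: T sin 23° · 1.5 = 84.5×10×1.05 = 887.25 N·m.
So T = 887.25 / (0.3907 × 1.5) = 1513.8 N.

T ≈ 1510 N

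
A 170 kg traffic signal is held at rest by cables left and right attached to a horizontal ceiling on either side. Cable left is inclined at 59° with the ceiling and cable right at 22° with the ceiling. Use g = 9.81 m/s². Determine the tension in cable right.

T_right ≈ 870 N

Weight W = 170 × 9.81 = 1668 N acts straight down.
Horizontal: T_left cos 59° = T_right cos 22°  →  T_left = 1.8 T_right.
Vertical: T_left sin 59° + T_right sin 22° = 1668.
Substituting the horizontal relation into the vertical equation gives 1.918 T_right = 1668, so T_right = 869.6 N.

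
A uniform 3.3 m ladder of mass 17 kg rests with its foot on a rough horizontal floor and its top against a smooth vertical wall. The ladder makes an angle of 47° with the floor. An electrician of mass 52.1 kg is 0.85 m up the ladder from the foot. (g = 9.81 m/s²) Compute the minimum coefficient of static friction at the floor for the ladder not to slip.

ΣF_y = 0: N_floor = 17×9.81 + 52.1×9.81 = 677.87 N.
Torques about the foot: N_wall · 3.3 sin 47° = 17×9.81×1.65 cos 47° + 52.1×9.81×0.85 cos 47° → N_wall = 200.52 N.
ΣF_x = 0: f_floor = N_wall = 200.52 N.
μ_min = f_floor / N_floor = 200.52 / 677.87 = 0.2958.

μ_min ≈ 0.296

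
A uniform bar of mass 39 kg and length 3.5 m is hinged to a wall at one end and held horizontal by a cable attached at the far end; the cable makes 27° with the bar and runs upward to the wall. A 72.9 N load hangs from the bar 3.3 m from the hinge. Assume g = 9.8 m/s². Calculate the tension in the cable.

Take torques about the hinge: T sin 27° · 3.5 = 39×9.8×1.75 + 72.9×3.3 = 909.42 N·m.
So T = 909.42 / (0.4540 × 3.5) = 572.33 N.

T ≈ 572 N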